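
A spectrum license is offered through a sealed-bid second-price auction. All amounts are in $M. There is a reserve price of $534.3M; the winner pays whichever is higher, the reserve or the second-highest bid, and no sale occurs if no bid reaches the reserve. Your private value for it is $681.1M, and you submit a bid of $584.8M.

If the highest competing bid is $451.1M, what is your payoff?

$146.8M

Your bid $584.8M is the highest and exceeds the reserve.
Price = max(second-highest bid, reserve) = max($451.1M, $534.3M) = $534.3M.
Payoff = $681.1M − $534.3M = $146.8M.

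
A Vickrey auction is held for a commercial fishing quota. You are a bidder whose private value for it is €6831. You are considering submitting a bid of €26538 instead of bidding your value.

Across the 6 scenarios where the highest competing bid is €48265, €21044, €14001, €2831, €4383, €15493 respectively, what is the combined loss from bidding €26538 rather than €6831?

The deviation costs you only when the competing bid falls strictly between €6831 and €26538; elsewhere both bids give the same outcome.
€48265: outcomes coincide → loss €0.
€21044: truthful payoff €0, deviation payoff −€14213 → loss €14213.
€14001: truthful payoff €0, deviation payoff −€7170 → loss €7170.
€2831: outcomes coincide → loss €0.
€4383: outcomes coincide → loss €0.
€15493: truthful payoff €0, deviation payoff −€8662 → loss €8662.
Total loss = €14213 + €7170 + €8662 = €30045.

€30045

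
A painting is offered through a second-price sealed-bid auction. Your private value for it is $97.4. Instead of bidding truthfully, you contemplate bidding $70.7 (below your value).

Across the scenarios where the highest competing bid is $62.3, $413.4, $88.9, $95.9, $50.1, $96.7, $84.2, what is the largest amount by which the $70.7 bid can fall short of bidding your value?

$62.3: same outcome either way → loss $0.
$413.4: same outcome either way → loss $0.
$88.9: truthful gives $8.5, deviation gives $0 → loss $8.5.
$95.9: truthful gives $1.5, deviation gives $0 → loss $1.5.
$50.1: same outcome either way → loss $0.
$96.7: truthful gives $0.7, deviation gives $0 → loss $0.7.
$84.2: truthful gives $13.2, deviation gives $0 → loss $13.2.
Maximum loss: $13.2.

$13.2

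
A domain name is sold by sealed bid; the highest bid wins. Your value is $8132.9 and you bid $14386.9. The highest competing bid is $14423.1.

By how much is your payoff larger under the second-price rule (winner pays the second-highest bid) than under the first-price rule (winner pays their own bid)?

$0

Your bid $14386.9 is below $14423.1, so you lose under either rule.
Payoff is $0 in both cases; difference = $0.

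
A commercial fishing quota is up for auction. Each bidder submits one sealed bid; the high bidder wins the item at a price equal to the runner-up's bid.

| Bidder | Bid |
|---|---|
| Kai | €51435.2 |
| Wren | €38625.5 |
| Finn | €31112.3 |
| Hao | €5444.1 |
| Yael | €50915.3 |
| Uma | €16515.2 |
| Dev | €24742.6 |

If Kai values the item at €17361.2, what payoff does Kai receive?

−€33554.1

Highest bid: Kai at €51435.2, so Kai wins.
Second-highest bid: Yael at €50915.3 — that is the price the winner pays.
Kai's payoff = value − price = €17361.2 − €50915.3 = −€33554.1.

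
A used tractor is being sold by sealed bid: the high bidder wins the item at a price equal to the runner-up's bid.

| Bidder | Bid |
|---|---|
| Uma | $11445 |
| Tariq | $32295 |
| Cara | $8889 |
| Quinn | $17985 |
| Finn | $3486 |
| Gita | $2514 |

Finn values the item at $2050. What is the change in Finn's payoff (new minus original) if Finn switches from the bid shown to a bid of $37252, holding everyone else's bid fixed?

−$30245

The highest bid among the other bidders is $32295; Finn's bid doesn't change that.
Original bid $3486: Finn is not highest (top rival bid is $32295); payoff $0.
Alternative bid $37252: Finn is highest, pays the top rival bid $32295; payoff $2050 − $32295 = −$30245.
Change in payoff = −$30245 − ($0) = −$30245.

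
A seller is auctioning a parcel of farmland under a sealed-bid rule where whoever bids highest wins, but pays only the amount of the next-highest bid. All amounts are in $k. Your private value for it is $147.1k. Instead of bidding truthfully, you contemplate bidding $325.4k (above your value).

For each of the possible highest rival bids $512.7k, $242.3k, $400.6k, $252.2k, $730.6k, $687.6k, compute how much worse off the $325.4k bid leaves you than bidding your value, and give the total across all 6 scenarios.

The deviation costs you only when the competing bid falls strictly between $147.1k and $325.4k; elsewhere both bids give the same outcome.
$512.7k: outcomes coincide → loss $0k.
$242.3k: truthful payoff $0k, deviation payoff −$95.2k → loss $95.2k.
$400.6k: outcomes coincide → loss $0k.
$252.2k: truthful payoff $0k, deviation payoff −$105.1k → loss $105.1k.
$730.6k: outcomes coincide → loss $0k.
$687.6k: outcomes coincide → loss $0k.
Total loss = $95.2k + $105.1k = $200.3k.
Truthful bidding weakly dominates here: raising your bid can only win items priced above your value, and lowering it can only forfeit items priced below.

$200.3k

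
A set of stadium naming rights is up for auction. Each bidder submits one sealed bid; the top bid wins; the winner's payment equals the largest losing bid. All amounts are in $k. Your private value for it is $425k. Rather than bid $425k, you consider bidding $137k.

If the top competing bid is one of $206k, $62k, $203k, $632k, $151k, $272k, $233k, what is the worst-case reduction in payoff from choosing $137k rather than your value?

$206k: truthful gives $219k, deviation gives $0k → loss $219k.
$62k: same outcome either way → loss $0k.
$203k: truthful gives $222k, deviation gives $0k → loss $222k.
$632k: same outcome either way → loss $0k.
$151k: truthful gives $274k, deviation gives $0k → loss $274k.
$272k: truthful gives $153k, deviation gives $0k → loss $153k.
$233k: truthful gives $192k, deviation gives $0k → loss $192k.
Maximum loss: $274k.

$274k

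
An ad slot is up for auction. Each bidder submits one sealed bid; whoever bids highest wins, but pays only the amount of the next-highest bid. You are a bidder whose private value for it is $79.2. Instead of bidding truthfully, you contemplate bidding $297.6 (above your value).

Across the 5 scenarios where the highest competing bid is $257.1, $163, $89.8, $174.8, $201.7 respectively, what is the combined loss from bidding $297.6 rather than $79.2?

$490.4

The deviation costs you only when the competing bid falls strictly between $79.2 and $297.6; elsewhere both bids give the same outcome.
$257.1: truthful payoff $0, deviation payoff −$177.9 → loss $177.9.
$163: truthful payoff $0, deviation payoff −$83.8 → loss $83.8.
$89.8: truthful payoff $0, deviation payoff −$10.6 → loss $10.6.
$174.8: truthful payoff $0, deviation payoff −$95.6 → loss $95.6.
$201.7: truthful payoff $0, deviation payoff −$122.5 → loss $122.5.
Total loss = $177.9 + $83.8 + $10.6 + $95.6 + $122.5 = $490.4.
Truthful bidding weakly dominates here: raising your bid can only win items priced above your value, and lowering it can only forfeit items priced below.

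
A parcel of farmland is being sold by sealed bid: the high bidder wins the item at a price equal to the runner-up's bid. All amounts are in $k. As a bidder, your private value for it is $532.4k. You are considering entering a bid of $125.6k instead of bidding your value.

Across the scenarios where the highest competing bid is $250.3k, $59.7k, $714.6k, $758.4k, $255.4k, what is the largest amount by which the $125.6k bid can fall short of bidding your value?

$282.1k

$250.3k: truthful gives $282.1k, deviation gives $0k → loss $282.1k.
$59.7k: same outcome either way → loss $0k.
$714.6k: same outcome either way → loss $0k.
$758.4k: same outcome either way → loss $0k.
$255.4k: truthful gives $277k, deviation gives $0k → loss $277k.
Maximum loss: $282.1k.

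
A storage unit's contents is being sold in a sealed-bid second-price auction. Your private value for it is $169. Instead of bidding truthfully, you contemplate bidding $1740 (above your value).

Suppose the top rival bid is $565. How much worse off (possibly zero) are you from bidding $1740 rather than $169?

$396

Bidding your value $169: you lose (since $169 < $565). Payoff $0.
Bidding $1740: you win and pay $565. Payoff $169 − $565 = −$396.
The competing bid $565 lies between your value and your inflated bid, so overbidding wins an item priced above your value.
Loss from deviating = $0 − (−$396) = $396.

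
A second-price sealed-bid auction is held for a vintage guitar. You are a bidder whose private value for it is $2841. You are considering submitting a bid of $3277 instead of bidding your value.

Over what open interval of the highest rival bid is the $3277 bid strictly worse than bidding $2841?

($2841, $3277)

If the competing bid is below $2841, both bids win at the same price — no difference.
If it is above $3277, both bids lose — no difference.
If it lies strictly between $2841 and $3277, bidding your value loses (payoff 0) while bidding $3277 wins at a price above your value (payoff negative).
So the deviation strictly hurts on the open interval ($2841, $3277).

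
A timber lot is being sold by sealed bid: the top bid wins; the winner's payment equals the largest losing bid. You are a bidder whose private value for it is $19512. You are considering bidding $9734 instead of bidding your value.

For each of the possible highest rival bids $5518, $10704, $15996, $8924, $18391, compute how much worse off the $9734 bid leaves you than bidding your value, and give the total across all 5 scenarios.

The deviation costs you only when the competing bid falls strictly between $9734 and $19512; elsewhere both bids give the same outcome.
$5518: outcomes coincide → loss $0.
$10704: truthful payoff $8808, deviation payoff $0 → loss $8808.
$15996: truthful payoff $3516, deviation payoff $0 → loss $3516.
$8924: outcomes coincide → loss $0.
$18391: truthful payoff $1121, deviation payoff $0 → loss $1121.
Total loss = $8808 + $3516 + $1121 = $13445.
Truthful bidding weakly dominates here: raising your bid can only win items priced above your value, and lowering it can only forfeit items priced below.

$13445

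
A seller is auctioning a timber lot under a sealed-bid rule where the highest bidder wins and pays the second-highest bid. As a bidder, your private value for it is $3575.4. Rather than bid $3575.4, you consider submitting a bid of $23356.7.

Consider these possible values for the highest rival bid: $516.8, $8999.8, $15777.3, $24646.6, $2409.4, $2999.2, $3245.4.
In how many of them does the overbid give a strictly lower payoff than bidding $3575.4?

The deviation hurts exactly when the highest competing bid lies strictly between $3575.4 and $23356.7 — overbidding then wins at a price above your value.
$516.8: below both → same outcome either way.
$8999.8: inside the interval → strictly worse (loss $5424.4).
$15777.3: inside the interval → strictly worse (loss $12201.9).
$24646.6: above both → same outcome either way.
$2409.4: below both → same outcome either way.
$2999.2: below both → same outcome either way.
$3245.4: below both → same outcome either way.
Count: 2.

2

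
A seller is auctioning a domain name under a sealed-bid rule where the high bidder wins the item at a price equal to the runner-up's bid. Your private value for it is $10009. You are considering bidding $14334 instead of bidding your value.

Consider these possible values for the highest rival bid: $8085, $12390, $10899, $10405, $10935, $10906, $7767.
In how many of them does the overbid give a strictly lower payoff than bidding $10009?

5

The deviation hurts exactly when the highest competing bid lies strictly between $10009 and $14334 — overbidding then wins at a price above your value.
$8085: below both → same outcome either way.
$12390: inside the interval → strictly worse (loss $2381).
$10899: inside the interval → strictly worse (loss $890).
$10405: inside the interval → strictly worse (loss $396).
$10935: inside the interval → strictly worse (loss $926).
$10906: inside the interval → strictly worse (loss $897).
$7767: below both → same outcome either way.
Count: 5.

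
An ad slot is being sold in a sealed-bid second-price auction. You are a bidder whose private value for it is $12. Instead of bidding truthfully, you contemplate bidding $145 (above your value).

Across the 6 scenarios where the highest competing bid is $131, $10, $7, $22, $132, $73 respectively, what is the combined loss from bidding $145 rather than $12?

The deviation costs you only when the competing bid falls strictly between $12 and $145; elsewhere both bids give the same outcome.
$131: truthful payoff $0, deviation payoff −$119 → loss $119.
$10: outcomes coincide → loss $0.
$7: outcomes coincide → loss $0.
$22: truthful payoff $0, deviation payoff −$10 → loss $10.
$132: truthful payoff $0, deviation payoff −$120 → loss $120.
$73: truthful payoff $0, deviation payoff −$61 → loss $61.
Total loss = $119 + $10 + $120 + $61 = $310.

$310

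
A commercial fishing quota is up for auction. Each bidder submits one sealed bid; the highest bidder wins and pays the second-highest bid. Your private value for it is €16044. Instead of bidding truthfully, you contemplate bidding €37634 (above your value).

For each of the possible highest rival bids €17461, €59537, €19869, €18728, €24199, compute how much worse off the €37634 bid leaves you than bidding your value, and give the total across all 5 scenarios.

The deviation costs you only when the competing bid falls strictly between €16044 and €37634; elsewhere both bids give the same outcome.
€17461: truthful payoff €0, deviation payoff −€1417 → loss €1417.
€59537: outcomes coincide → loss €0.
€19869: truthful payoff €0, deviation payoff −€3825 → loss €3825.
€18728: truthful payoff €0, deviation payoff −€2684 → loss €2684.
€24199: truthful payoff €0, deviation payoff −€8155 → loss €8155.
Total loss = €1417 + €3825 + €2684 + €8155 = €16081.

€16081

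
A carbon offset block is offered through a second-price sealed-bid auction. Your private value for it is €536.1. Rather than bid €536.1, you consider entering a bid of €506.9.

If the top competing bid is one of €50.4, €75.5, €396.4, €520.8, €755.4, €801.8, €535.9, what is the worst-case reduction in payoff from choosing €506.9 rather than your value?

€15.3

€50.4: same outcome either way → loss €0.
€75.5: same outcome either way → loss €0.
€396.4: same outcome either way → loss €0.
€520.8: truthful gives €15.3, deviation gives €0 → loss €15.3.
€755.4: same outcome either way → loss €0.
€801.8: same outcome either way → loss €0.
€535.9: truthful gives €0.2, deviation gives €0 → loss €0.2.
Maximum loss: €15.3.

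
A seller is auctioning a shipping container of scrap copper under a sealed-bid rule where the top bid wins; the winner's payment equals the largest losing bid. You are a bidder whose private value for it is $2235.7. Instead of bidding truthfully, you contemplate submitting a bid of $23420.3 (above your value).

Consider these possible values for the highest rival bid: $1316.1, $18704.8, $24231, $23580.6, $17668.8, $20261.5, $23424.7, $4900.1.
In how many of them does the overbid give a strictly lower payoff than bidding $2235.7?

4

The deviation hurts exactly when the highest competing bid lies strictly between $2235.7 and $23420.3 — overbidding then wins at a price above your value.
$1316.1: below both → same outcome either way.
$18704.8: inside the interval → strictly worse (loss $16469.1).
$24231: above both → same outcome either way.
$23580.6: above both → same outcome either way.
$17668.8: inside the interval → strictly worse (loss $15433.1).
$20261.5: inside the interval → strictly worse (loss $18025.8).
$23424.7: above both → same outcome either way.
$4900.1: inside the interval → strictly worse (loss $2664.4).
Count: 4.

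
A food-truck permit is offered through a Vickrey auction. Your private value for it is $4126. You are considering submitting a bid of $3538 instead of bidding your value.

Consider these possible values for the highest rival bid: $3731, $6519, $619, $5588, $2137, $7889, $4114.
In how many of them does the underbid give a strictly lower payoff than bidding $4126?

The deviation hurts exactly when the highest competing bid lies strictly between $3538 and $4126 — underbidding then forfeits a profitable win.
$3731: inside the interval → strictly worse (loss $395).
$6519: above both → same outcome either way.
$619: below both → same outcome either way.
$5588: above both → same outcome either way.
$2137: below both → same outcome either way.
$7889: above both → same outcome either way.
$4114: inside the interval → strictly worse (loss $12).
Count: 2.

2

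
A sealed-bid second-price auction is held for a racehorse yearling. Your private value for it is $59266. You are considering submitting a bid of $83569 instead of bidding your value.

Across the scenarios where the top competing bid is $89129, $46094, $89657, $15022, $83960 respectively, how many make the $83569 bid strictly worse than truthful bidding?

The deviation hurts exactly when the highest competing bid lies strictly between $59266 and $83569 — overbidding then wins at a price above your value.
$89129: above both → same outcome either way.
$46094: below both → same outcome either way.
$89657: above both → same outcome either way.
$15022: below both → same outcome either way.
$83960: above both → same outcome either way.
Count: 0.

0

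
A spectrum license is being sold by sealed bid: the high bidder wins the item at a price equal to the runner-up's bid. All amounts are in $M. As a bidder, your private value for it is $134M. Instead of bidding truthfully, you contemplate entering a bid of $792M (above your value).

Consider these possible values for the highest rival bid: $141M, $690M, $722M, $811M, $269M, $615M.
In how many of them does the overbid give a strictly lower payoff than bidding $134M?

5

The deviation hurts exactly when the highest competing bid lies strictly between $134M and $792M — overbidding then wins at a price above your value.
$141M: inside the interval → strictly worse (loss $7M).
$690M: inside the interval → strictly worse (loss $556M).
$722M: inside the interval → strictly worse (loss $588M).
$811M: above both → same outcome either way.
$269M: inside the interval → strictly worse (loss $135M).
$615M: inside the interval → strictly worse (loss $481M).
Count: 5.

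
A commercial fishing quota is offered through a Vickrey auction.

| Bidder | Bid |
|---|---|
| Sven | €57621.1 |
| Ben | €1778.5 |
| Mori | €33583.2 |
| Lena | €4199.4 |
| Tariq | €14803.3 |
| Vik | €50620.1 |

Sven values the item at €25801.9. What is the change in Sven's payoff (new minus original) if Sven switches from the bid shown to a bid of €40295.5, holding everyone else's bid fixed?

€24818.2

The highest bid among the other bidders is €50620.1; Sven's bid doesn't change that.
Original bid €57621.1: Sven is highest, pays the top rival bid €50620.1; payoff €25801.9 − €50620.1 = −€24818.2.
Alternative bid €40295.5: Sven is not highest (top rival bid is €50620.1); payoff €0.
Change in payoff = €0 − (−€24818.2) = €24818.2.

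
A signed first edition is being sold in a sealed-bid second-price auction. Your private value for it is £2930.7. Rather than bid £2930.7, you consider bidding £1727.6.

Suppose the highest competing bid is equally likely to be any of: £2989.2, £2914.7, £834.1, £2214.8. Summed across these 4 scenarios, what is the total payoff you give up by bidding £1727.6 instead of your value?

The deviation costs you only when the competing bid falls strictly between £1727.6 and £2930.7; elsewhere both bids give the same outcome.
£2989.2: outcomes coincide → loss £0.
£2914.7: truthful payoff £16, deviation payoff £0 → loss £16.
£834.1: outcomes coincide → loss £0.
£2214.8: truthful payoff £715.9, deviation payoff £0 → loss £715.9.
Total loss = £16 + £715.9 = £731.9.

£731.9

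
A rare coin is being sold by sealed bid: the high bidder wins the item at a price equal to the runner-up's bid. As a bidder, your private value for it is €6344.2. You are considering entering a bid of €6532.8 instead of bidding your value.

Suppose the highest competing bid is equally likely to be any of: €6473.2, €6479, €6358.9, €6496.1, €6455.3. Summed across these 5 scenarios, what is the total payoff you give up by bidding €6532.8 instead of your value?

The deviation costs you only when the competing bid falls strictly between €6344.2 and €6532.8; elsewhere both bids give the same outcome.
€6473.2: truthful payoff €0, deviation payoff −€129 → loss €129.
€6479: truthful payoff €0, deviation payoff −€134.8 → loss €134.8.
€6358.9: truthful payoff €0, deviation payoff −€14.7 → loss €14.7.
€6496.1: truthful payoff €0, deviation payoff −€151.9 → loss €151.9.
€6455.3: truthful payoff €0, deviation payoff −€111.1 → loss €111.1.
Total loss = €129 + €134.8 + €14.7 + €151.9 + €111.1 = €541.5.

€541.5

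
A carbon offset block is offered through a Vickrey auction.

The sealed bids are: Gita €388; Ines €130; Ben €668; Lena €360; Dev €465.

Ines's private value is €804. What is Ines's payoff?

€0

Highest bid: Ben at €668, so Ben wins.
Second-highest bid: Dev at €465 — that is the price the winner pays.
Ines did not win, so Ines pays nothing and receives nothing: payoff €0.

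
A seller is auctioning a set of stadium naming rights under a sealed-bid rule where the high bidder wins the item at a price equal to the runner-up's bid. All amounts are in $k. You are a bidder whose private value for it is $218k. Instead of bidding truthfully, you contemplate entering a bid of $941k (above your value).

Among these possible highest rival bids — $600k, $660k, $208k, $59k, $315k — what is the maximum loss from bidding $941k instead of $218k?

$600k: truthful gives $0k, deviation gives −$382k → loss $382k.
$660k: truthful gives $0k, deviation gives −$442k → loss $442k.
$208k: same outcome either way → loss $0k.
$59k: same outcome either way → loss $0k.
$315k: truthful gives $0k, deviation gives −$97k → loss $97k.
Maximum loss: $442k.

$442k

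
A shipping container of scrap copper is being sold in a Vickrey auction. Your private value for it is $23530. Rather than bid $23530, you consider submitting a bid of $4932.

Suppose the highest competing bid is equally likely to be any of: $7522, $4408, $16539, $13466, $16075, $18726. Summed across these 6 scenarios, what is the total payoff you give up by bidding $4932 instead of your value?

The deviation costs you only when the competing bid falls strictly between $4932 and $23530; elsewhere both bids give the same outcome.
$7522: truthful payoff $16008, deviation payoff $0 → loss $16008.
$4408: outcomes coincide → loss $0.
$16539: truthful payoff $6991, deviation payoff $0 → loss $6991.
$13466: truthful payoff $10064, deviation payoff $0 → loss $10064.
$16075: truthful payoff $7455, deviation payoff $0 → loss $7455.
$18726: truthful payoff $4804, deviation payoff $0 → loss $4804.
Total loss = $16008 + $6991 + $10064 + $7455 + $4804 = $45322.

$45322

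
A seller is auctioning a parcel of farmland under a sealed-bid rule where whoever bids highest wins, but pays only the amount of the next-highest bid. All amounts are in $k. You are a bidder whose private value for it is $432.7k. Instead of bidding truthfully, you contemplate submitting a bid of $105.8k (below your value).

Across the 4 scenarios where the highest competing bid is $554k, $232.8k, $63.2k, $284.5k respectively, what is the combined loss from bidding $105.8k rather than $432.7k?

The deviation costs you only when the competing bid falls strictly between $105.8k and $432.7k; elsewhere both bids give the same outcome.
$554k: outcomes coincide → loss $0k.
$232.8k: truthful payoff $199.9k, deviation payoff $0k → loss $199.9k.
$63.2k: outcomes coincide → loss $0k.
$284.5k: truthful payoff $148.2k, deviation payoff $0k → loss $148.2k.
Total loss = $199.9k + $148.2k = $348.1k.

$348.1k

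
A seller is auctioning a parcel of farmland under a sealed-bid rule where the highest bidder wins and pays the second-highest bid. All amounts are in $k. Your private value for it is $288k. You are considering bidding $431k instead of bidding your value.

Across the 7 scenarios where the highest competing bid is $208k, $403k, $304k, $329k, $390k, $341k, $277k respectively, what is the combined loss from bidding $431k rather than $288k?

The deviation costs you only when the competing bid falls strictly between $288k and $431k; elsewhere both bids give the same outcome.
$208k: outcomes coincide → loss $0k.
$403k: truthful payoff $0k, deviation payoff −$115k → loss $115k.
$304k: truthful payoff $0k, deviation payoff −$16k → loss $16k.
$329k: truthful payoff $0k, deviation payoff −$41k → loss $41k.
$390k: truthful payoff $0k, deviation payoff −$102k → loss $102k.
$341k: truthful payoff $0k, deviation payoff −$53k → loss $53k.
$277k: outcomes coincide → loss $0k.
Total loss = $115k + $16k + $41k + $102k + $53k = $327k.

$327k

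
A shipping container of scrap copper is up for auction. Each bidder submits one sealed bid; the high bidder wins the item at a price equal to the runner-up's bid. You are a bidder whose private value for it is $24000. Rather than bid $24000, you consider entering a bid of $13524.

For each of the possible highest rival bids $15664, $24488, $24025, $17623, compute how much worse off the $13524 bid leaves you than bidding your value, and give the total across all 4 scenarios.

The deviation costs you only when the competing bid falls strictly between $13524 and $24000; elsewhere both bids give the same outcome.
$15664: truthful payoff $8336, deviation payoff $0 → loss $8336.
$24488: outcomes coincide → loss $0.
$24025: outcomes coincide → loss $0.
$17623: truthful payoff $6377, deviation payoff $0 → loss $6377.
Total loss = $8336 + $6377 = $14713.
Because the price is fixed by the runner-up's bid, deviating from your value can only change a good outcome into a bad one — never the reverse.

$14713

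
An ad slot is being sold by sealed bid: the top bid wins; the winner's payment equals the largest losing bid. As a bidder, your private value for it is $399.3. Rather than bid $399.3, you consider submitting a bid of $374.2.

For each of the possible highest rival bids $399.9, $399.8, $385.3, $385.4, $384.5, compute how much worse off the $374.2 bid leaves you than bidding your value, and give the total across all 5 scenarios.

$42.7

The deviation costs you only when the competing bid falls strictly between $374.2 and $399.3; elsewhere both bids give the same outcome.
$399.9: outcomes coincide → loss $0.
$399.8: outcomes coincide → loss $0.
$385.3: truthful payoff $14, deviation payoff $0 → loss $14.
$385.4: truthful payoff $13.9, deviation payoff $0 → loss $13.9.
$384.5: truthful payoff $14.8, deviation payoff $0 → loss $14.8.
Total loss = $14 + $13.9 + $14.8 = $42.7.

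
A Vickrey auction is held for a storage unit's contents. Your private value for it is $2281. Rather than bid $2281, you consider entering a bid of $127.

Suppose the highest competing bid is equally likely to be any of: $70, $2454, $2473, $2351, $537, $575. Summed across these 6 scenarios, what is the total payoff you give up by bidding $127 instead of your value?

$3450

The deviation costs you only when the competing bid falls strictly between $127 and $2281; elsewhere both bids give the same outcome.
$70: outcomes coincide → loss $0.
$2454: outcomes coincide → loss $0.
$2473: outcomes coincide → loss $0.
$2351: outcomes coincide → loss $0.
$537: truthful payoff $1744, deviation payoff $0 → loss $1744.
$575: truthful payoff $1706, deviation payoff $0 → loss $1706.
Total loss = $1744 + $1706 = $3450.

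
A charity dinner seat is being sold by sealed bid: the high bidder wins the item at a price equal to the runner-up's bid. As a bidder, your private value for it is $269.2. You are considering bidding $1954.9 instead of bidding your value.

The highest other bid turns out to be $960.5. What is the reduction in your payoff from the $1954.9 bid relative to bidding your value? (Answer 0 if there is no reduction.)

$691.3

Bidding your value $269.2: you lose (since $269.2 < $960.5). Payoff $0.
Bidding $1954.9: you win and pay $960.5. Payoff $269.2 − $960.5 = −$691.3.
The competing bid $960.5 lies between your value and your inflated bid, so overbidding wins an item priced above your value.
Loss from deviating = $0 − (−$691.3) = $691.3.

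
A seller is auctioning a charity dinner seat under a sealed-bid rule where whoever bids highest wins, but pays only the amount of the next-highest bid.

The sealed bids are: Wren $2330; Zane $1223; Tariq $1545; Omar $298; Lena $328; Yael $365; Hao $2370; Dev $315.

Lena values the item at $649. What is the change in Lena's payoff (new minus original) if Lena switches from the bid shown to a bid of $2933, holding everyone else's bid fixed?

The highest bid among the other bidders is $2370; Lena's bid doesn't change that.
Original bid $328: Lena is not highest (top rival bid is $2370); payoff $0.
Alternative bid $2933: Lena is highest, pays the top rival bid $2370; payoff $649 − $2370 = −$1721.
Change in payoff = −$1721 − ($0) = −$1721.

−$1721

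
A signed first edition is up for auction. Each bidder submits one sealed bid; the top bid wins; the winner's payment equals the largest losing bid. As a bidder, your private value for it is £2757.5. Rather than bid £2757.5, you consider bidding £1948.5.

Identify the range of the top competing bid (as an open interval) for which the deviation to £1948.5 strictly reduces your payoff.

If the competing bid is below £1948.5, both bids win at the same price — no difference.
If it is above £2757.5, both bids lose — no difference.
If it lies strictly between £1948.5 and £2757.5, bidding your value wins at a price below your value (positive payoff) while bidding £1948.5 loses (payoff 0).
So the deviation strictly hurts on the open interval (£1948.5, £2757.5).

(£1948.5, £2757.5)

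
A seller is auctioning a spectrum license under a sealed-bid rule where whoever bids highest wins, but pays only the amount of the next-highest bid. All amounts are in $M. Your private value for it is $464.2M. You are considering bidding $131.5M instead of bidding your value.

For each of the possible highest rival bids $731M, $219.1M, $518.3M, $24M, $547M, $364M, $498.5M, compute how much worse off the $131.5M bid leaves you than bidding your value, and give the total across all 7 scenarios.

The deviation costs you only when the competing bid falls strictly between $131.5M and $464.2M; elsewhere both bids give the same outcome.
$731M: outcomes coincide → loss $0M.
$219.1M: truthful payoff $245.1M, deviation payoff $0M → loss $245.1M.
$518.3M: outcomes coincide → loss $0M.
$24M: outcomes coincide → loss $0M.
$547M: outcomes coincide → loss $0M.
$364M: truthful payoff $100.2M, deviation payoff $0M → loss $100.2M.
$498.5M: outcomes coincide → loss $0M.
Total loss = $245.1M + $100.2M = $345.3M.
In a second-price auction your bid sets only whether you win, not what you pay, so bidding your true value is weakly dominant.

$345.3M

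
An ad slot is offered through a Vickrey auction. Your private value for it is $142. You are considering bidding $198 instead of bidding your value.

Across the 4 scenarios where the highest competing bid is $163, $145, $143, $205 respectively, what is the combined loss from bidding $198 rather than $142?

$25

The deviation costs you only when the competing bid falls strictly between $142 and $198; elsewhere both bids give the same outcome.
$163: truthful payoff $0, deviation payoff −$21 → loss $21.
$145: truthful payoff $0, deviation payoff −$3 → loss $3.
$143: truthful payoff $0, deviation payoff −$1 → loss $1.
$205: outcomes coincide → loss $0.
Total loss = $21 + $3 + $1 = $25.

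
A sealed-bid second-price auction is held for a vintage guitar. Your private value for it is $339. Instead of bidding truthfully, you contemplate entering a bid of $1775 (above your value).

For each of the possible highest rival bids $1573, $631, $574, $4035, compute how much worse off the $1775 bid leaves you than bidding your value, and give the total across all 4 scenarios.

$1761

The deviation costs you only when the competing bid falls strictly between $339 and $1775; elsewhere both bids give the same outcome.
$1573: truthful payoff $0, deviation payoff −$1234 → loss $1234.
$631: truthful payoff $0, deviation payoff −$292 → loss $292.
$574: truthful payoff $0, deviation payoff −$235 → loss $235.
$4035: outcomes coincide → loss $0.
Total loss = $1234 + $292 + $235 = $1761.
Truthful bidding weakly dominates here: raising your bid can only win items priced above your value, and lowering it can only forfeit items priced below.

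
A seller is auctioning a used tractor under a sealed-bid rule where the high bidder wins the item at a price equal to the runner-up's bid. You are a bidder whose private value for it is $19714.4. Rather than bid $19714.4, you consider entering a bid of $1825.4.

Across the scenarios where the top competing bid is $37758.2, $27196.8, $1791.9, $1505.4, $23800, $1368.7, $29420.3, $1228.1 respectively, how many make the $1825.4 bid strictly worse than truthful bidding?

0

The deviation hurts exactly when the highest competing bid lies strictly between $1825.4 and $19714.4 — underbidding then forfeits a profitable win.
$37758.2: above both → same outcome either way.
$27196.8: above both → same outcome either way.
$1791.9: below both → same outcome either way.
$1505.4: below both → same outcome either way.
$23800: above both → same outcome either way.
$1368.7: below both → same outcome either way.
$29420.3: above both → same outcome either way.
$1228.1: below both → same outcome either way.
Count: 0.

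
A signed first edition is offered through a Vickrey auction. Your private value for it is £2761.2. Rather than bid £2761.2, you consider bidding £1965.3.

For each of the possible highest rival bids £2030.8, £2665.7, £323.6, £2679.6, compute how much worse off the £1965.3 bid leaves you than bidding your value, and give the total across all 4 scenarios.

£907.5

The deviation costs you only when the competing bid falls strictly between £1965.3 and £2761.2; elsewhere both bids give the same outcome.
£2030.8: truthful payoff £730.4, deviation payoff £0 → loss £730.4.
£2665.7: truthful payoff £95.5, deviation payoff £0 → loss £95.5.
£323.6: outcomes coincide → loss £0.
£2679.6: truthful payoff £81.6, deviation payoff £0 → loss £81.6.
Total loss = £730.4 + £95.5 + £81.6 = £907.5.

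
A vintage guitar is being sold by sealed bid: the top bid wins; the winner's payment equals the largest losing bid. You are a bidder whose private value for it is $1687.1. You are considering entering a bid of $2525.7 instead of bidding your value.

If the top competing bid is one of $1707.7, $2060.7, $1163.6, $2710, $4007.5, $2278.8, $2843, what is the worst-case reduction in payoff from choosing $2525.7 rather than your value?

$591.7

$1707.7: truthful gives $0, deviation gives −$20.6 → loss $20.6.
$2060.7: truthful gives $0, deviation gives −$373.6 → loss $373.6.
$1163.6: same outcome either way → loss $0.
$2710: same outcome either way → loss $0.
$4007.5: same outcome either way → loss $0.
$2278.8: truthful gives $0, deviation gives −$591.7 → loss $591.7.
$2843: same outcome either way → loss $0.
Maximum loss: $591.7.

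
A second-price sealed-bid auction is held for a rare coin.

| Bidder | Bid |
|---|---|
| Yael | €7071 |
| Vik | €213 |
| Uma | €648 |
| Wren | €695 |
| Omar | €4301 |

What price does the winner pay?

Highest bid: Yael at €7071, so Yael wins.
Second-highest bid: Omar at €4301 — that is the price the winner pays.

€4301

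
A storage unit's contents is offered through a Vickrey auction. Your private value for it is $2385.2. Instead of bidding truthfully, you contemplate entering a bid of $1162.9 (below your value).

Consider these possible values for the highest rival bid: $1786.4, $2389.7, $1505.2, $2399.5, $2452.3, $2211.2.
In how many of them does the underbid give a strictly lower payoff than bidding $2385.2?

3

The deviation hurts exactly when the highest competing bid lies strictly between $1162.9 and $2385.2 — underbidding then forfeits a profitable win.
$1786.4: inside the interval → strictly worse (loss $598.8).
$2389.7: above both → same outcome either way.
$1505.2: inside the interval → strictly worse (loss $880).
$2399.5: above both → same outcome either way.
$2452.3: above both → same outcome either way.
$2211.2: inside the interval → strictly worse (loss $174).
Count: 3.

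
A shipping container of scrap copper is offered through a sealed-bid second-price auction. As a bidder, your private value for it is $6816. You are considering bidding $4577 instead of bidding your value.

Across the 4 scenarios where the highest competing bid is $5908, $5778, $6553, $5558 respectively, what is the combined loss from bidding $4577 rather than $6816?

The deviation costs you only when the competing bid falls strictly between $4577 and $6816; elsewhere both bids give the same outcome.
$5908: truthful payoff $908, deviation payoff $0 → loss $908.
$5778: truthful payoff $1038, deviation payoff $0 → loss $1038.
$6553: truthful payoff $263, deviation payoff $0 → loss $263.
$5558: truthful payoff $1258, deviation payoff $0 → loss $1258.
Total loss = $908 + $1038 + $263 + $1258 = $3467.
Truthful bidding weakly dominates here: raising your bid can only win items priced above your value, and lowering it can only forfeit items priced below.

$3467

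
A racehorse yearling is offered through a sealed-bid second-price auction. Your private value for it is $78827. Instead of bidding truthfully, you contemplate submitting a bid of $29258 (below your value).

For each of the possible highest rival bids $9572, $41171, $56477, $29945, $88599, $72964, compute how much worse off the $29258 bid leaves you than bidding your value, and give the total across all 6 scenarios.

The deviation costs you only when the competing bid falls strictly between $29258 and $78827; elsewhere both bids give the same outcome.
$9572: outcomes coincide → loss $0.
$41171: truthful payoff $37656, deviation payoff $0 → loss $37656.
$56477: truthful payoff $22350, deviation payoff $0 → loss $22350.
$29945: truthful payoff $48882, deviation payoff $0 → loss $48882.
$88599: outcomes coincide → loss $0.
$72964: truthful payoff $5863, deviation payoff $0 → loss $5863.
Total loss = $37656 + $22350 + $48882 + $5863 = $114751.

$114751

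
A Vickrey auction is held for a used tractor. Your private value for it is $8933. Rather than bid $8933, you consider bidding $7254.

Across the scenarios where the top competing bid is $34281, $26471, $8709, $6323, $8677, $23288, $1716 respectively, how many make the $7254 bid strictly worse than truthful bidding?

The deviation hurts exactly when the highest competing bid lies strictly between $7254 and $8933 — underbidding then forfeits a profitable win.
$34281: above both → same outcome either way.
$26471: above both → same outcome either way.
$8709: inside the interval → strictly worse (loss $224).
$6323: below both → same outcome either way.
$8677: inside the interval → strictly worse (loss $256).
$23288: above both → same outcome either way.
$1716: below both → same outcome either way.
Count: 2.

2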